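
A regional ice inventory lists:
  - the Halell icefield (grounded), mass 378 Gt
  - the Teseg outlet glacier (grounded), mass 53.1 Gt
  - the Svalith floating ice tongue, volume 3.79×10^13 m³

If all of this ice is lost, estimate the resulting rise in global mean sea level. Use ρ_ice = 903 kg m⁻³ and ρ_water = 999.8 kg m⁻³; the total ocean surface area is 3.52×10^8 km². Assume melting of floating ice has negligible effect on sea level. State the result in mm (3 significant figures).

≈ 1.22 mm

Halell: 378 Gt = 3.780×10^14 kg; dividing by ρ_w = 999.8 kg m⁻³ gives 3.781×10^11 m³ of water.
Teseg: 53.1 Gt = 5.310×10^13 kg; dividing by ρ_w = 999.8 kg m⁻³ gives 5.311×10^10 m³ of water.
The Svalith floating ice tongue is floating and already displaces its own weight of water, so its melt adds essentially nothing to sea level.
Total added water ≈ 4.312×10^11 m³ over 3.52×10^14 m² → Δh = 1.22×10^-3 m = 1.22 mm.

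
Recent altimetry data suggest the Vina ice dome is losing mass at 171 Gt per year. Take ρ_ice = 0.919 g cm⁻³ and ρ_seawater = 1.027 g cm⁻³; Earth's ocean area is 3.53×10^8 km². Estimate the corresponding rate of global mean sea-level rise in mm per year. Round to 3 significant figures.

≈ 0.472 mm/yr

ρ_w = 1.027 g cm⁻³ = 1027 kg m⁻³. Annual water volume added = 171 Gt / ρ_w = 1.710×10^14 kg / 1027 kg m⁻³ = 1.665×10^11 m³.
Δh per year = 1.665×10^11 / 3.53×10^14 = 4.72×10^-4 m = 0.472 mm.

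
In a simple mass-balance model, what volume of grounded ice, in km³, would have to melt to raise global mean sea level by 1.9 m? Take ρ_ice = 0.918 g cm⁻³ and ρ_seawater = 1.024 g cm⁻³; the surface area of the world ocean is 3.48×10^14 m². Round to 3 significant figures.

Required water volume = Δh × A = 1.9 m × 3.48×10^14 m² = 6.612×10^14 m³ = 6.612×10^5 km³.
Ice volume = water volume × ρ_w/ρ_ice = 6.612×10^5 × 1024/918 = 7.38×10^5 km³.

≈ 7.38×10^5 km³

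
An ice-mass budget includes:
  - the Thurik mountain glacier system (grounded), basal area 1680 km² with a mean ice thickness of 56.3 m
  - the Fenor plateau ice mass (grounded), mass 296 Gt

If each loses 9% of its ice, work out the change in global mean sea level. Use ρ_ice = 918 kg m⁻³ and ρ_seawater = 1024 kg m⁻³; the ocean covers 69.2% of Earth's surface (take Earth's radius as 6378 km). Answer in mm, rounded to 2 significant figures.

Thurik: ice volume = 1680 km² × 56.3 m = 94.58 km³; 0.09 × 94.58 × (918/1024) = 7.631 km³ of water.
Fenor: 0.09 × 296 Gt = 2.664×10^13 kg; dividing by ρ_w = 1024 kg m⁻³ gives 2.602×10^10 m³ of water.
Total added water ≈ 3.365×10^10 m³ over 3.54×10^14 m² → Δh = 9.51×10^-5 m = 0.095 mm.

≈ 0.095 mm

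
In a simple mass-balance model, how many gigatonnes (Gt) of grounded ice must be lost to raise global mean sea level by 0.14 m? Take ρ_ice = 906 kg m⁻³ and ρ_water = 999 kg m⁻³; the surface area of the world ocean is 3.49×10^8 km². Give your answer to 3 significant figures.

≈ 4.88×10^4 Gt

Required water volume = Δh × A = 0.14 m × 3.49×10^14 m² = 4.886×10^13 m³.
ρ_w = 999 kg m⁻³, so the mass of water = 4.886×10^13 m³ × 999 kg m⁻³ = 4.881×10^16 kg = 4.88×10^4 Gt (and the same mass of ice, by conservation).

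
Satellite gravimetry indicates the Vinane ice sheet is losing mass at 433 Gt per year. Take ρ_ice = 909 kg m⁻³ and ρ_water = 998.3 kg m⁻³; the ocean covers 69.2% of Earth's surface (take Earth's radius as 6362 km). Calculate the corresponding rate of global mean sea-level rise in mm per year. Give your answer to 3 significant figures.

ρ_w = 998.3 kg m⁻³. Annual water volume added = 433 Gt / ρ_w = 4.330×10^14 kg / 998.3 kg m⁻³ = 4.337×10^11 m³.
Δh per year = 4.337×10^11 / 3.52×10^14 = 1.23×10^-3 m = 1.23 mm.

≈ 1.23 mm/yr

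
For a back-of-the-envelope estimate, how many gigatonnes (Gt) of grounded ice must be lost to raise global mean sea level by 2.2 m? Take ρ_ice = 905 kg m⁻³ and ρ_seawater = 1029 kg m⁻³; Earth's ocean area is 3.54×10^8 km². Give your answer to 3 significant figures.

≈ 8.01×10^5 Gt

Required water volume = Δh × A = 2.2 m × 3.54×10^14 m² = 7.788×10^14 m³.
ρ_w = 1029 kg m⁻³, so the mass of water = 7.788×10^14 m³ × 1029 kg m⁻³ = 8.014×10^17 kg = 8.01×10^5 Gt (and the same mass of ice, by conservation).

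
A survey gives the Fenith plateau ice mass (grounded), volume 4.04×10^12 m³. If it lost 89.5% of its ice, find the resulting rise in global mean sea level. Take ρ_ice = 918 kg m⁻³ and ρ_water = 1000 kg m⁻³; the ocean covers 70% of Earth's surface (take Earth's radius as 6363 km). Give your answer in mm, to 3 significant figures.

≈ 9.32 mm

Fenith: 0.895 × 4.04×10^12 m³ × (918/1000) = 3.319×10^12 m³ of water.
Spread over 3.56×10^14 m² of ocean, Δh = 3.319×10^12 / 3.56×10^14 = 9.32×10^-3 m = 9.32 mm.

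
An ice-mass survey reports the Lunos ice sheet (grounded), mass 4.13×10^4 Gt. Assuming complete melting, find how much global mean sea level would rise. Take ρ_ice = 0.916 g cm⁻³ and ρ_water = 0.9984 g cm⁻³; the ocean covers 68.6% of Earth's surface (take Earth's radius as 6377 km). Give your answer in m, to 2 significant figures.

Lunos: 4.13×10^4 Gt = 4.130×10^16 kg; dividing by ρ_w = 0.9984 g cm⁻³ = 998.4 kg m⁻³ gives 4.137×10^13 m³ of water.
Spread over 3.51×10^14 m² of ocean, Δh = 4.137×10^13 / 3.51×10^14 = 0.118 m.

≈ 0.12 m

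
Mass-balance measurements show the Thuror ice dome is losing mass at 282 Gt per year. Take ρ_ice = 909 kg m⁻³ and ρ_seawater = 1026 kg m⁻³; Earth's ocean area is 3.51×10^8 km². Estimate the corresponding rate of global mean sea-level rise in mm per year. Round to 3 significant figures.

≈ 0.783 mm/yr

ρ_w = 1026 kg m⁻³. Annual water volume added = 282 Gt / ρ_w = 2.820×10^14 kg / 1026 kg m⁻³ = 2.749×10^11 m³.
Δh per year = 2.749×10^11 / 3.51×10^14 = 7.83×10^-4 m = 0.783 mm.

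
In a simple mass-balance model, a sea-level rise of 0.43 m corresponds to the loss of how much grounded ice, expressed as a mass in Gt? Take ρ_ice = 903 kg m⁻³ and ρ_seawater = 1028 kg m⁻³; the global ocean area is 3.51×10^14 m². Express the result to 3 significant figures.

≈ 1.55×10^5 Gt

Required water volume = Δh × A = 0.43 m × 3.51×10^14 m² = 1.509×10^14 m³.
ρ_w = 1028 kg m⁻³, so the mass of water = 1.509×10^14 m³ × 1028 kg m⁻³ = 1.552×10^17 kg = 1.55×10^5 Gt (and the same mass of ice, by conservation).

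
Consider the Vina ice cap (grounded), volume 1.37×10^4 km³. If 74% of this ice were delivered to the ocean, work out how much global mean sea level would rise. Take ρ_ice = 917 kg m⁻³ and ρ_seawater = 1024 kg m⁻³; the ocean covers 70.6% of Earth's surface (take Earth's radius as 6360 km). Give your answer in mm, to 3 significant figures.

Vina: 0.74 × 1.37×10^4 km³ × (917/1024) = 9079 km³ of water.
Spread over 3.59×10^14 m² of ocean, Δh = 9.079×10^12 / 3.59×10^14 = 0.0253 m = 25.3 mm.

≈ 25.3 mm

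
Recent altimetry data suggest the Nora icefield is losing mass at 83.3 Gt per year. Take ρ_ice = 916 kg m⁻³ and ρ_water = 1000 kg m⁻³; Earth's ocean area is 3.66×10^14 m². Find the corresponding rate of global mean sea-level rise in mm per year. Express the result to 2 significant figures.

ρ_w = 1000 kg m⁻³. Annual water volume added = 83.3 Gt / ρ_w = 8.330×10^13 kg / 1000 kg m⁻³ = 8.330×10^10 m³.
Δh per year = 8.330×10^10 / 3.66×10^14 = 2.28×10^-4 m = 0.23 mm.

≈ 0.23 mm/yr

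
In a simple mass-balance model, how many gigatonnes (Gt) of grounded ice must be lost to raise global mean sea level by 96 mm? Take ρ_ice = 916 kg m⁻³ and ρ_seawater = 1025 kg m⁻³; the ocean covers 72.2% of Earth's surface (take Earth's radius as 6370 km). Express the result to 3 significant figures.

≈ 3.62×10^4 Gt

Required water volume = Δh × A = 0.096 m × 3.68×10^14 m² = 3.534×10^13 m³.
ρ_w = 1025 kg m⁻³, so the mass of water = 3.534×10^13 m³ × 1025 kg m⁻³ = 3.623×10^16 kg = 3.62×10^4 Gt (and the same mass of ice, by conservation).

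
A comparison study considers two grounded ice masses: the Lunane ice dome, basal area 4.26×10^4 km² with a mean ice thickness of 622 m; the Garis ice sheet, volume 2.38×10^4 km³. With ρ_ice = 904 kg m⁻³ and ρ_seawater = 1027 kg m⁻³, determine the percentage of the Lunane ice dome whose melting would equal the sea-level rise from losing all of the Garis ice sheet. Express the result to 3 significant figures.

≈ 89.8 %

Equal sea-level rise means equal mass of meltwater, i.e. equal mass of ice lost.
Ice mass of Garis: 2.152×10^16 kg; ice mass of Lunane: 2.395×10^16 kg.
Fraction required = 2.152×10^16 / 2.395×10^16 = 0.898 → 89.8 %.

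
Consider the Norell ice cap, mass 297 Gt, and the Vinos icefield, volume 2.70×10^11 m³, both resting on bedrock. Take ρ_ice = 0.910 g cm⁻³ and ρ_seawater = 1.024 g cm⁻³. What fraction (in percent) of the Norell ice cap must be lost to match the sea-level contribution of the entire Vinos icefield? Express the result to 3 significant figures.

≈ 82.7 %

Equal sea-level rise means equal mass of meltwater, i.e. equal mass of ice lost.
Ice mass of Vinos: 2.457×10^14 kg; ice mass of Norell: 2.970×10^14 kg.
Fraction required = 2.457×10^14 / 2.970×10^14 = 0.827 → 82.7 %.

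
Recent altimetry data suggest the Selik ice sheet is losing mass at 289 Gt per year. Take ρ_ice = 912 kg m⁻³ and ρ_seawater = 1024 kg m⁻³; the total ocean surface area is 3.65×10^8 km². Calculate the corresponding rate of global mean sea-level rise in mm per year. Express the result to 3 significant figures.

ρ_w = 1024 kg m⁻³. Annual water volume added = 289 Gt / ρ_w = 2.890×10^14 kg / 1024 kg m⁻³ = 2.822×10^11 m³.
Δh per year = 2.822×10^11 / 3.65×10^14 = 7.73×10^-4 m = 0.773 mm.

≈ 0.773 mm/yr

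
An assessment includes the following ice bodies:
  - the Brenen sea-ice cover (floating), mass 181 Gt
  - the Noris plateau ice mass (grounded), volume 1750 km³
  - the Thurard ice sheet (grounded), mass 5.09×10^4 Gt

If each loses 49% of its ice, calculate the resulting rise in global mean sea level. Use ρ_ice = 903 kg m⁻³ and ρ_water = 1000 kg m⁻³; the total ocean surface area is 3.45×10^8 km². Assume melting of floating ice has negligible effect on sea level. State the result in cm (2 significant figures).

≈ 7.5 cm

The Brenen sea-ice cover is floating and already displaces its own weight of water, so its melt adds essentially nothing to sea level.
Noris: 0.49 × 1750 km³ × (903/1000) = 774.3 km³ of water.
Thurard: 0.49 × 5.09×10^4 Gt = 2.494×10^16 kg; dividing by ρ_w = 1000 kg m⁻³ gives 2.494×10^13 m³ of water.
Total added water ≈ 2.572×10^13 m³ over 3.45×10^14 m² → Δh = 0.0745 m = 7.5 cm.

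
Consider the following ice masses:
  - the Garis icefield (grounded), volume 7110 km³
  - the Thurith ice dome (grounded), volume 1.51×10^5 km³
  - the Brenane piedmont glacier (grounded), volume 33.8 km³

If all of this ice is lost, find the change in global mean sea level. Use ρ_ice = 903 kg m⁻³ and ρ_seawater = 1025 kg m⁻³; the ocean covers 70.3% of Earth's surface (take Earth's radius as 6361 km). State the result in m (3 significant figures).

≈ 0.390 m

Garis: 7110 km³ × (903/1025) = 6264 km³ of water.
Thurith: 1.51×10^5 km³ × (903/1025) = 1.330×10^5 km³ of water.
Brenane: 33.8 km³ × (903/1025) = 29.78 km³ of water.
Total added water ≈ 1.393×10^14 m³ over 3.57×10^14 m² → Δh = 0.390 m.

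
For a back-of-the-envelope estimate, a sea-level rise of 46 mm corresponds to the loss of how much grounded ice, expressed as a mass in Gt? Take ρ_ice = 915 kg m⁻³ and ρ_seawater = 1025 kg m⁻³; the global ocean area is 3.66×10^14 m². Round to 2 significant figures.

Required water volume = Δh × A = 0.046 m × 3.66×10^14 m² = 1.684×10^13 m³.
ρ_w = 1025 kg m⁻³, so the mass of water = 1.684×10^13 m³ × 1025 kg m⁻³ = 1.726×10^16 kg = 1.7×10^4 Gt (and the same mass of ice, by conservation).

≈ 1.7×10^4 Gt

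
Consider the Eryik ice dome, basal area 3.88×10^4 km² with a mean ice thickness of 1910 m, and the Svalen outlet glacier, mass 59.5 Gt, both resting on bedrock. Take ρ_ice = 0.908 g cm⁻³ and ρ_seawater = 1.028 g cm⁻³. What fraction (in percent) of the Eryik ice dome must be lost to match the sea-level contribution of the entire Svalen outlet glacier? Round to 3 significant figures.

Equal sea-level rise means equal mass of meltwater, i.e. equal mass of ice lost.
Ice mass of Svalen: 5.950×10^13 kg; ice mass of Eryik: 6.729×10^16 kg.
Fraction required = 5.950×10^13 / 6.729×10^16 = 8.84×10^-4 → 0.0884 %.

≈ 0.0884 %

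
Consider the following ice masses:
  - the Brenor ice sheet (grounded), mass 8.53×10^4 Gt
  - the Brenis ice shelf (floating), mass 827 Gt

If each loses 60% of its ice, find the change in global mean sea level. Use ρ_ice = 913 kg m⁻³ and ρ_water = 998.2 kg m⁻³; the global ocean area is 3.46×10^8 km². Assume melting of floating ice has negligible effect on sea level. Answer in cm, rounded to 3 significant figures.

≈ 14.8 cm

Brenor: 0.6 × 8.53×10^4 Gt = 5.118×10^16 kg; dividing by ρ_w = 998.2 kg m⁻³ gives 5.127×10^13 m³ of water.
The Brenis ice shelf is floating and already displaces its own weight of water, so its melt adds essentially nothing to sea level.
Total added water ≈ 5.127×10^13 m³ over 3.46×10^14 m² → Δh = 0.148 m = 14.8 cm.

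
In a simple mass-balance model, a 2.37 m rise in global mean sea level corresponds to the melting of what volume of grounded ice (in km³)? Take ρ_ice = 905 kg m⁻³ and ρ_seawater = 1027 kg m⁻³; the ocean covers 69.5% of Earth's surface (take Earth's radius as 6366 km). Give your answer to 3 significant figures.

Required water volume = Δh × A = 2.37 m × 3.54×10^14 m² = 8.388×10^14 m³ = 8.388×10^5 km³.
Ice volume = water volume × ρ_w/ρ_ice = 8.388×10^5 × 1027/905 = 9.52×10^5 km³.

≈ 9.52×10^5 km³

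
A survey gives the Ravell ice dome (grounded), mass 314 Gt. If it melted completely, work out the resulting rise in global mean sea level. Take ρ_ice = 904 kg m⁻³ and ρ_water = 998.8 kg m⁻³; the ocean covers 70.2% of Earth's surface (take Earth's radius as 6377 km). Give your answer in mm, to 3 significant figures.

Ravell: 314 Gt = 3.140×10^14 kg; dividing by ρ_w = 998.8 kg m⁻³ gives 3.144×10^11 m³ of water.
Spread over 3.59×10^14 m² of ocean, Δh = 3.144×10^11 / 3.59×10^14 = 8.76×10^-4 m = 0.876 mm.

≈ 0.876 mm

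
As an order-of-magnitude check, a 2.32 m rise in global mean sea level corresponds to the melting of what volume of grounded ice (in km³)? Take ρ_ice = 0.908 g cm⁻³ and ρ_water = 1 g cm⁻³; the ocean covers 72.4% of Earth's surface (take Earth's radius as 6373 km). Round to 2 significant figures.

≈ 9.4×10^5 km³

Required water volume = Δh × A = 2.32 m × 3.70×10^14 m² = 8.573×10^14 m³ = 8.573×10^5 km³.
Ice volume = water volume × ρ_w/ρ_ice = 8.573×10^5 × 1000/908 = 9.4×10^5 km³.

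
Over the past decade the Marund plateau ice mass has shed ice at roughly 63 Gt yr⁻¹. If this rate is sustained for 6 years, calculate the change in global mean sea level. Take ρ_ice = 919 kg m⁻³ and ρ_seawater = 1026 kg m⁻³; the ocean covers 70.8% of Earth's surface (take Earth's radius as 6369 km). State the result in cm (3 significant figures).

≈ 0.102 cm

Total mass lost = 63 Gt/yr × 6 yr = 378.0 Gt = 3.780×10^14 kg.
ρ_w = 1026 kg m⁻³, so water volume = 3.780×10^14 / 1026 = 3.684×10^11 m³.
Δh = 3.684×10^11 / 3.61×10^14 = 1.02×10^-3 m = 0.102 cm.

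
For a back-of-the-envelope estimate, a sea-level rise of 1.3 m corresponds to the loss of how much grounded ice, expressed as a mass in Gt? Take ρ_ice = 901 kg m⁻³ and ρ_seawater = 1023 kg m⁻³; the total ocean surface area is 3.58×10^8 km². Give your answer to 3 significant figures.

Required water volume = Δh × A = 1.3 m × 3.58×10^14 m² = 4.654×10^14 m³.
ρ_w = 1023 kg m⁻³, so the mass of water = 4.654×10^14 m³ × 1023 kg m⁻³ = 4.761×10^17 kg = 4.76×10^5 Gt (and the same mass of ice, by conservation).

≈ 4.76×10^5 Gt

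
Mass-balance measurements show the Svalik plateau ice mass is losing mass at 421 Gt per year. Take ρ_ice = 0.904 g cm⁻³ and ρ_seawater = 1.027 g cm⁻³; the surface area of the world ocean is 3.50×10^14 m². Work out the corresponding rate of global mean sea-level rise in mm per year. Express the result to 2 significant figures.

ρ_w = 1.027 g cm⁻³ = 1027 kg m⁻³. Annual water volume added = 421 Gt / ρ_w = 4.210×10^14 kg / 1027 kg m⁻³ = 4.099×10^11 m³.
Δh per year = 4.099×10^11 / 3.50×10^14 = 1.17×10^-3 m = 1.2 mm.

≈ 1.2 mm/yr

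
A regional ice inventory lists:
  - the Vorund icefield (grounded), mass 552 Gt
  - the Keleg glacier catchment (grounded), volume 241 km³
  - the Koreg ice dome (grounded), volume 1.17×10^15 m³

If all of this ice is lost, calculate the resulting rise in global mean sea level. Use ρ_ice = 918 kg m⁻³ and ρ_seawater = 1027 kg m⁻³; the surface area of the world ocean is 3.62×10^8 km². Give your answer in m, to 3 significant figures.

≈ 2.89 m

Vorund: 552 Gt = 5.520×10^14 kg; dividing by ρ_w = 1027 kg m⁻³ gives 5.375×10^11 m³ of water.
Keleg: 241 km³ × (918/1027) = 215.4 km³ of water.
Koreg: 1.17×10^15 m³ × (918/1027) = 1.046×10^15 m³ of water.
Total added water ≈ 1.047×10^15 m³ over 3.62×10^14 m² → Δh = 2.89 m.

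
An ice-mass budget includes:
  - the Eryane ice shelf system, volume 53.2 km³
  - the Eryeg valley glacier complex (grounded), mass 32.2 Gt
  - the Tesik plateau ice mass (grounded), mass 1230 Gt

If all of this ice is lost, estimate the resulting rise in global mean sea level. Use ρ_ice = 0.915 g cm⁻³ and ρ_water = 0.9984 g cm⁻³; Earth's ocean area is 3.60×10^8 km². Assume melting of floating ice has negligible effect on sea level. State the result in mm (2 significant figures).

The Eryane ice shelf system is floating and already displaces its own weight of water, so its melt adds essentially nothing to sea level.
Eryeg: 32.2 Gt = 3.220×10^13 kg; dividing by ρ_w = 0.9984 g cm⁻³ = 998.4 kg m⁻³ gives 3.225×10^10 m³ of water.
Tesik: 1230 Gt = 1.230×10^15 kg; dividing by ρ_w = 998.4 kg m⁻³ gives 1.232×10^12 m³ of water.
Total added water ≈ 1.264×10^12 m³ over 3.60×10^14 m² → Δh = 3.51×10^-3 m = 3.5 mm.

≈ 3.5 mm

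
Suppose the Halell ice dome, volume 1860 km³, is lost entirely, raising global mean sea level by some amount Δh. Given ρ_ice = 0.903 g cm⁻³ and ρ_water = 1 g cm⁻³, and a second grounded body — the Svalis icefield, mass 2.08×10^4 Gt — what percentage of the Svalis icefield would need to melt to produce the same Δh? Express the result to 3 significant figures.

Equal sea-level rise means equal mass of meltwater, i.e. equal mass of ice lost.
Ice mass of Halell: 1.680×10^15 kg; ice mass of Svalis: 2.080×10^16 kg.
Fraction required = 1.680×10^15 / 2.080×10^16 = 0.0807 → 8.07 %.

≈ 8.07 %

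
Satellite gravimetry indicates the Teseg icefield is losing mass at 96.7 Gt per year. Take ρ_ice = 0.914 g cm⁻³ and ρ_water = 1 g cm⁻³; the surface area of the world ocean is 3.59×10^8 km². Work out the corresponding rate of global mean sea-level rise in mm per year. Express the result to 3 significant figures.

ρ_w = 1 g cm⁻³ = 1000 kg m⁻³. Annual water volume added = 96.7 Gt / ρ_w = 9.670×10^13 kg / 1000 kg m⁻³ = 9.670×10^10 m³.
Δh per year = 9.670×10^10 / 3.59×10^14 = 2.69×10^-4 m = 0.269 mm.

≈ 0.269 mm/yr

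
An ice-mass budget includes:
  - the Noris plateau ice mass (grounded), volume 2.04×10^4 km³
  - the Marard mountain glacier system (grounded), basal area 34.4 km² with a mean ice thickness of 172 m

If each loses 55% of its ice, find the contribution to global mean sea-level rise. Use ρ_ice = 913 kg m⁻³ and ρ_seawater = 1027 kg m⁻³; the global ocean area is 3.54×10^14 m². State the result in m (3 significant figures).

≈ 0.0282 m

Noris: 0.55 × 2.04×10^4 km³ × (913/1027) = 9975 km³ of water.
Marard: ice volume = 34.4 km² × 172 m = 5.917 km³; 0.55 × 5.917 × (913/1027) = 2.893 km³ of water.
Total added water ≈ 9.977×10^12 m³ over 3.54×10^14 m² → Δh = 0.0282 m.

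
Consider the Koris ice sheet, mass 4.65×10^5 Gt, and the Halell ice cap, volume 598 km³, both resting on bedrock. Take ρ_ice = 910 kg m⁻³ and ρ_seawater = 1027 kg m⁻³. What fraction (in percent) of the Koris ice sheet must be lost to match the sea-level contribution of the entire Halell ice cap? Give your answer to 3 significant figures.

Equal sea-level rise means equal mass of meltwater, i.e. equal mass of ice lost.
Ice mass of Halell: 5.442×10^14 kg; ice mass of Koris: 4.650×10^17 kg.
Fraction required = 5.442×10^14 / 4.650×10^17 = 1.17×10^-3 → 0.117 %.

≈ 0.117 %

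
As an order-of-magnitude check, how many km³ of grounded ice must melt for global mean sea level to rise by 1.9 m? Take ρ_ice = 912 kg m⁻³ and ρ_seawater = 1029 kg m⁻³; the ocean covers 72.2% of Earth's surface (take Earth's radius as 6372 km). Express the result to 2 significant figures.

≈ 7.9×10^5 km³

Required water volume = Δh × A = 1.9 m × 3.68×10^14 m² = 6.999×10^14 m³ = 6.999×10^5 km³.
Ice volume = water volume × ρ_w/ρ_ice = 6.999×10^5 × 1029/912 = 7.9×10^5 km³.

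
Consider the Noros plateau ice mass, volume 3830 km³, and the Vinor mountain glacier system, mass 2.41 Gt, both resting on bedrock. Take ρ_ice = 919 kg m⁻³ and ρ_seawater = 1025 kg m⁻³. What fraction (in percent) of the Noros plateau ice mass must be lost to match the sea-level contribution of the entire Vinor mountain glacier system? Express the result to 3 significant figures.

Equal sea-level rise means equal mass of meltwater, i.e. equal mass of ice lost.
Ice mass of Vinor: 2.410×10^12 kg; ice mass of Noros: 3.520×10^15 kg.
Fraction required = 2.410×10^12 / 3.520×10^15 = 6.85×10^-4 → 0.0685 %.

≈ 0.0685 %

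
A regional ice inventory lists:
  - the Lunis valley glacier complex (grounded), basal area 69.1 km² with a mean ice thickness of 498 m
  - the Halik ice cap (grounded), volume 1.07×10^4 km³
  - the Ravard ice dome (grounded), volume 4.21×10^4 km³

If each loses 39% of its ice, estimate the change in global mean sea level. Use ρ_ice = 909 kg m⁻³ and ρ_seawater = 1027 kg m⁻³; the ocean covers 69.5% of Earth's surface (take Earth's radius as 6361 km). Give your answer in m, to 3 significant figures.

≈ 0.0516 m

Lunis: ice volume = 69.1 km² × 498 m = 34.41 km³; 0.39 × 34.41 × (909/1027) = 11.88 km³ of water.
Halik: 0.39 × 1.07×10^4 km³ × (909/1027) = 3694 km³ of water.
Ravard: 0.39 × 4.21×10^4 km³ × (909/1027) = 1.453×10^4 km³ of water.
Total added water ≈ 1.824×10^13 m³ over 3.53×10^14 m² → Δh = 0.0516 m.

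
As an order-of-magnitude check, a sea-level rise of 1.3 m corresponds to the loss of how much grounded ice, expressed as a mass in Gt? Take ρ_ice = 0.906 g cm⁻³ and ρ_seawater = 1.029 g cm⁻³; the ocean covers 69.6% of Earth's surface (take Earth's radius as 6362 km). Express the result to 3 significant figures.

Required water volume = Δh × A = 1.3 m × 3.54×10^14 m² = 4.602×10^14 m³.
ρ_w = 1.029 g cm⁻³ = 1029 kg m⁻³, so the mass of water = 4.602×10^14 m³ × 1029 kg m⁻³ = 4.735×10^17 kg = 4.74×10^5 Gt (and the same mass of ice, by conservation).

≈ 4.74×10^5 Gt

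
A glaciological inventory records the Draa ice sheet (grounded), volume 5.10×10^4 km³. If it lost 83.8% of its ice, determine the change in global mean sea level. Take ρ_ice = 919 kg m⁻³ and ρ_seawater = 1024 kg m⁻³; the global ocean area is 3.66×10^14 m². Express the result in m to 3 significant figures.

≈ 0.105 m

Draa: 0.838 × 5.10×10^4 km³ × (919/1024) = 3.836×10^4 km³ of water.
Spread over 3.66×10^14 m² of ocean, Δh = 3.836×10^13 / 3.66×10^14 = 0.105 m.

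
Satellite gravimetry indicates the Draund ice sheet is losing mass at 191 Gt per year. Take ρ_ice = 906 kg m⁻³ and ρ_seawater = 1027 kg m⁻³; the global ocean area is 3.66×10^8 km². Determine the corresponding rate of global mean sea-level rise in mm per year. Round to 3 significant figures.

≈ 0.508 mm/yr

ρ_w = 1027 kg m⁻³. Annual water volume added = 191 Gt / ρ_w = 1.910×10^14 kg / 1027 kg m⁻³ = 1.860×10^11 m³.
Δh per year = 1.860×10^11 / 3.66×10^14 = 5.08×10^-4 m = 0.508 mm.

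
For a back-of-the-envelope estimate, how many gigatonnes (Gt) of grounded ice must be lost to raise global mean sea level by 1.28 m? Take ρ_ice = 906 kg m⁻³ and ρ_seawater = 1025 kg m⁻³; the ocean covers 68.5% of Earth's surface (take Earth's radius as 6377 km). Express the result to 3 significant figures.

Required water volume = Δh × A = 1.28 m × 3.50×10^14 m² = 4.481×10^14 m³.
ρ_w = 1025 kg m⁻³, so the mass of water = 4.481×10^14 m³ × 1025 kg m⁻³ = 4.593×10^17 kg = 4.59×10^5 Gt (and the same mass of ice, by conservation).

≈ 4.59×10^5 Gt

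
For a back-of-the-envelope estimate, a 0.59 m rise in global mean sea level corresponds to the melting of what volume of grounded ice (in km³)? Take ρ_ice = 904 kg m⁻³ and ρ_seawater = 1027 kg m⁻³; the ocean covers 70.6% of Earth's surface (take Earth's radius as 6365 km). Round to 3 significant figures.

Required water volume = Δh × A = 0.59 m × 3.59×10^14 m² = 2.121×10^14 m³ = 2.121×10^5 km³.
Ice volume = water volume × ρ_w/ρ_ice = 2.121×10^5 × 1027/904 = 2.41×10^5 km³.

≈ 2.41×10^5 km³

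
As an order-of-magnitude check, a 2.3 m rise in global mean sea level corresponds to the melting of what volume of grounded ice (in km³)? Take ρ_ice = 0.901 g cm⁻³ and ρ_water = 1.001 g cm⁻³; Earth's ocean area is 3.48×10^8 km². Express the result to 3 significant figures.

≈ 8.89×10^5 km³

Required water volume = Δh × A = 2.3 m × 3.48×10^14 m² = 8.004×10^14 m³ = 8.004×10^5 km³.
Ice volume = water volume × ρ_w/ρ_ice = 8.004×10^5 × 1001/901 = 8.89×10^5 km³.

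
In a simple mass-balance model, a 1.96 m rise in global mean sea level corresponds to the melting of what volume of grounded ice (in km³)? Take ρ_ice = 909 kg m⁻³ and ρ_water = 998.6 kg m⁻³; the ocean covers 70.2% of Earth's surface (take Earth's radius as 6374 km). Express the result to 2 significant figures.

≈ 7.7×10^5 km³

Required water volume = Δh × A = 1.96 m × 3.58×10^14 m² = 7.025×10^14 m³ = 7.025×10^5 km³.
Ice volume = water volume × ρ_w/ρ_ice = 7.025×10^5 × 998.6/909 = 7.7×10^5 km³.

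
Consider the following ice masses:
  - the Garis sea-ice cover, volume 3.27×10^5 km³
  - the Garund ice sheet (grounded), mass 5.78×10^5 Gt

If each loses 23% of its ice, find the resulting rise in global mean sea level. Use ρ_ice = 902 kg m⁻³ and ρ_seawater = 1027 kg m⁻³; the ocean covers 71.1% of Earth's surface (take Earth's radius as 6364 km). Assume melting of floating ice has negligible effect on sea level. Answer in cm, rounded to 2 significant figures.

≈ 36 cm

The Garis sea-ice cover is floating and already displaces its own weight of water, so its melt adds essentially nothing to sea level.
Garund: 0.23 × 5.78×10^5 Gt = 1.329×10^17 kg; dividing by ρ_w = 1027 kg m⁻³ gives 1.294×10^14 m³ of water.
Total added water ≈ 1.294×10^14 m³ over 3.62×10^14 m² → Δh = 0.358 m = 36 cm.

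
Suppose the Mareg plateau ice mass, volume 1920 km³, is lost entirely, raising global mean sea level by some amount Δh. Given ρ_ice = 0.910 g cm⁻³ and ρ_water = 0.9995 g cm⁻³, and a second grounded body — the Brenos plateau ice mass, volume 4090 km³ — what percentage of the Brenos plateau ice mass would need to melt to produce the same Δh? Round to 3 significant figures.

Equal sea-level rise means equal mass of meltwater, i.e. equal mass of ice lost.
Ice mass of Mareg: 1.747×10^15 kg; ice mass of Brenos: 3.722×10^15 kg.
Fraction required = 1.747×10^15 / 3.722×10^15 = 0.469 → 46.9 %.

≈ 46.9 %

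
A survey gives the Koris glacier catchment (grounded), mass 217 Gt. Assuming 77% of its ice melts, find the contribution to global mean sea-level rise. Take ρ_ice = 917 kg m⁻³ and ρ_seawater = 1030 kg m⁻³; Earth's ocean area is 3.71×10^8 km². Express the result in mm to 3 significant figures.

≈ 0.437 mm

Koris: 0.77 × 217 Gt = 1.671×10^14 kg; dividing by ρ_w = 1030 kg m⁻³ gives 1.622×10^11 m³ of water.
Spread over 3.71×10^14 m² of ocean, Δh = 1.622×10^11 / 3.71×10^14 = 4.37×10^-4 m = 0.437 mm.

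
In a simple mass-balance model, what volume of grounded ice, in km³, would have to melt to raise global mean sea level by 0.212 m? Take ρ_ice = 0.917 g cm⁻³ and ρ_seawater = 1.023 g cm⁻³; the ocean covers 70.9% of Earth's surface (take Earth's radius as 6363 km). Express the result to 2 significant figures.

Required water volume = Δh × A = 0.212 m × 3.61×10^14 m² = 7.647×10^13 m³ = 7.647×10^4 km³.
Ice volume = water volume × ρ_w/ρ_ice = 7.647×10^4 × 1023/917 = 8.5×10^4 km³.

≈ 8.5×10^4 km³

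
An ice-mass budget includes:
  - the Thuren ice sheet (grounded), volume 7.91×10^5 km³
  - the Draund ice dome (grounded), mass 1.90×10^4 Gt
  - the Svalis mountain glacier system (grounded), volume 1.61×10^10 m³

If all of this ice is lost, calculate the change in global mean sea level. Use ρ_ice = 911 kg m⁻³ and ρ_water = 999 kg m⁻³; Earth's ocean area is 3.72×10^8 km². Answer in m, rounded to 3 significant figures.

Thuren: 7.91×10^5 km³ × (911/999) = 7.213×10^5 km³ of water.
Draund: 1.90×10^4 Gt = 1.900×10^16 kg; dividing by ρ_w = 999 kg m⁻³ gives 1.902×10^13 m³ of water.
Svalis: 1.61×10^10 m³ × (911/999) = 1.468×10^10 m³ of water.
Total added water ≈ 7.404×10^14 m³ over 3.72×10^14 m² → Δh = 1.99 m.

≈ 1.99 m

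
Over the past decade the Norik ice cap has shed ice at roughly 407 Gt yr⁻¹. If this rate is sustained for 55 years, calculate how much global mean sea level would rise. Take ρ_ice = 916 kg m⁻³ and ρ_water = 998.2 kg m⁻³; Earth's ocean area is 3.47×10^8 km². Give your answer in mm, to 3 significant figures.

Total mass lost = 407 Gt/yr × 55 yr = 2.238×10^4 Gt = 2.238×10^16 kg.
ρ_w = 998.2 kg m⁻³, so water volume = 2.238×10^16 / 998.2 = 2.243×10^13 m³.
Δh = 2.243×10^13 / 3.47×10^14 = 0.0646 m = 64.6 mm.

≈ 64.6 mm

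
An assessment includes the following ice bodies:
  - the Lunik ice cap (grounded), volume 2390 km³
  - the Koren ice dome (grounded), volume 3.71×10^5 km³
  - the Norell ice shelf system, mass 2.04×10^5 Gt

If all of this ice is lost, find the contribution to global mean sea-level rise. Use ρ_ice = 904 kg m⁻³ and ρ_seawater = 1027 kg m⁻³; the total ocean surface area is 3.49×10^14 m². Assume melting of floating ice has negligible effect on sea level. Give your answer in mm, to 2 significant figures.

≈ 940 mm

Lunik: 2390 km³ × (904/1027) = 2104 km³ of water.
Koren: 3.71×10^5 km³ × (904/1027) = 3.266×10^5 km³ of water.
The Norell ice shelf system is floating and already displaces its own weight of water, so its melt adds essentially nothing to sea level.
Total added water ≈ 3.287×10^14 m³ over 3.49×10^14 m² → Δh = 0.942 m = 940 mm.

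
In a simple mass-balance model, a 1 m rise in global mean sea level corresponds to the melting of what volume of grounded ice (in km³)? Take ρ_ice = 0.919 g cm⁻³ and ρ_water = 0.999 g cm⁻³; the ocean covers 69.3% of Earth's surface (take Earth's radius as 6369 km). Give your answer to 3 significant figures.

Required water volume = Δh × A = 1 m × 3.53×10^14 m² = 3.533×10^14 m³ = 3.533×10^5 km³.
Ice volume = water volume × ρ_w/ρ_ice = 3.533×10^5 × 999/919 = 3.84×10^5 km³.

≈ 3.84×10^5 km³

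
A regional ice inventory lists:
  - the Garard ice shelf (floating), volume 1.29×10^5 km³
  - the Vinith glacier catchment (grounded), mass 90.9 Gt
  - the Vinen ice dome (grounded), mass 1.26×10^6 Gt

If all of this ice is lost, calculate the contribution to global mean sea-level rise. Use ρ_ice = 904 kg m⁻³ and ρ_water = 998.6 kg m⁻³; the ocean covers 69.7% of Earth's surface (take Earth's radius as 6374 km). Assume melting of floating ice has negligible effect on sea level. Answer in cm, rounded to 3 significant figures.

The Garard ice shelf is floating and already displaces its own weight of water, so its melt adds essentially nothing to sea level.
Vinith: 90.9 Gt = 9.090×10^13 kg; dividing by ρ_w = 998.6 kg m⁻³ gives 9.103×10^10 m³ of water.
Vinen: 1.26×10^6 Gt = 1.260×10^18 kg; dividing by ρ_w = 998.6 kg m⁻³ gives 1.262×10^15 m³ of water.
Total added water ≈ 1.262×10^15 m³ over 3.56×10^14 m² → Δh = 3.55 m = 355 cm.

≈ 355 cm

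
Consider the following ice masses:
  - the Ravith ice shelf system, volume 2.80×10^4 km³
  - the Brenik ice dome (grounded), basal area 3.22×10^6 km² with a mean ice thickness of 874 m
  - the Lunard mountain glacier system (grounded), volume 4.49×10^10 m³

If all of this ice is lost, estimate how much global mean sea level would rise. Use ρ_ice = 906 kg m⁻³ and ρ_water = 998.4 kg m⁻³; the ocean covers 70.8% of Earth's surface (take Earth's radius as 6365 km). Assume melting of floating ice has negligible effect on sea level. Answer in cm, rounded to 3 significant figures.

≈ 709 cm

The Ravith ice shelf system is floating and already displaces its own weight of water, so its melt adds essentially nothing to sea level.
Brenik: ice volume = 3.22×10^6 km² × 874 m = 2.814×10^6 km³; 2.814×10^6 × (906/998.4) = 2.554×10^6 km³ of water.
Lunard: 4.49×10^10 m³ × (906/998.4) = 4.074×10^10 m³ of water.
Total added water ≈ 2.554×10^15 m³ over 3.60×10^14 m² → Δh = 7.09 m = 709 cm.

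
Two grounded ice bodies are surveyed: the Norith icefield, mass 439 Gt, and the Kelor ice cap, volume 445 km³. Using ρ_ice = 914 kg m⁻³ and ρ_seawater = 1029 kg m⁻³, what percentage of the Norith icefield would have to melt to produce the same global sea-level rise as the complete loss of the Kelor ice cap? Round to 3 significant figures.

≈ 92.6 %

Equal sea-level rise means equal mass of meltwater, i.e. equal mass of ice lost.
Ice mass of Kelor: 4.067×10^14 kg; ice mass of Norith: 4.390×10^14 kg.
Fraction required = 4.067×10^14 / 4.390×10^14 = 0.926 → 92.6 %.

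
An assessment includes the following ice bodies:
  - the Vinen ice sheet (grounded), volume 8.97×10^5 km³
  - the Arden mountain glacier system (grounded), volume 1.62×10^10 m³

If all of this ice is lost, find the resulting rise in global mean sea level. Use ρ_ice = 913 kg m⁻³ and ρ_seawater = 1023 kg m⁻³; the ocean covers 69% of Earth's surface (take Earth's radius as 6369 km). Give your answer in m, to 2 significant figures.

Vinen: 8.97×10^5 km³ × (913/1023) = 8.005×10^5 km³ of water.
Arden: 1.62×10^10 m³ × (913/1023) = 1.446×10^10 m³ of water.
Total added water ≈ 8.006×10^14 m³ over 3.52×10^14 m² → Δh = 2.28 m.

≈ 2.3 m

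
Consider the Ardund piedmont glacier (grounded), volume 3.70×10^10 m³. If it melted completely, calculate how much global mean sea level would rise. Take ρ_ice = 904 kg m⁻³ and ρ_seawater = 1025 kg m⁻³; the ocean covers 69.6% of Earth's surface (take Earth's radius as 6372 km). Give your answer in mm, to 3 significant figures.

Ardund: 3.70×10^10 m³ × (904/1025) = 3.263×10^10 m³ of water.
Spread over 3.55×10^14 m² of ocean, Δh = 3.263×10^10 / 3.55×10^14 = 9.19×10^-5 m = 0.0919 mm.

≈ 0.0919 mm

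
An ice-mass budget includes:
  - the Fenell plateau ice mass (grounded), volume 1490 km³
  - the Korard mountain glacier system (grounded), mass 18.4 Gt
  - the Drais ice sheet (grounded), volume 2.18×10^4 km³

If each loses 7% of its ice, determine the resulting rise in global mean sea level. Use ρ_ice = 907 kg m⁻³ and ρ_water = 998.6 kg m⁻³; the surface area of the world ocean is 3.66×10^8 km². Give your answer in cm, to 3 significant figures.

Fenell: 0.07 × 1490 km³ × (907/998.6) = 94.73 km³ of water.
Korard: 0.07 × 18.4 Gt = 1.288×10^12 kg; dividing by ρ_w = 998.6 kg m⁻³ gives 1.290×10^9 m³ of water.
Drais: 0.07 × 2.18×10^4 km³ × (907/998.6) = 1386 km³ of water.
Total added water ≈ 1.482×10^12 m³ over 3.66×10^14 m² → Δh = 4.05×10^-3 m = 0.405 cm.

≈ 0.405 cm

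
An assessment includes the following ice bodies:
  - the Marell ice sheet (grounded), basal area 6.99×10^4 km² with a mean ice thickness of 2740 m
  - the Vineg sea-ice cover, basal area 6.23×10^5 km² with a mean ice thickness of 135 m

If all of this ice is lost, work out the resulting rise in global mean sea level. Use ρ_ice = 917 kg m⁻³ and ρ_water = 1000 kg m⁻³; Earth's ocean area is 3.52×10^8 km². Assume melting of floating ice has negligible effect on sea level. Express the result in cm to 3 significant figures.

≈ 49.9 cm

Marell: ice volume = 6.99×10^4 km² × 2740 m = 1.915×10^5 km³; 1.915×10^5 × (917/1000) = 1.756×10^5 km³ of water.
The Vineg sea-ice cover is floating and already displaces its own weight of water, so its melt adds essentially nothing to sea level.
Total added water ≈ 1.756×10^14 m³ over 3.52×10^14 m² → Δh = 0.499 m = 49.9 cm.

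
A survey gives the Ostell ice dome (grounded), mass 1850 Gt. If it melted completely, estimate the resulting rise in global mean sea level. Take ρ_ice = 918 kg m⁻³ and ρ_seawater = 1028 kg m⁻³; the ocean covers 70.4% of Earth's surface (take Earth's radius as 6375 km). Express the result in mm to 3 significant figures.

Ostell: 1850 Gt = 1.850×10^15 kg; dividing by ρ_w = 1028 kg m⁻³ gives 1.800×10^12 m³ of water.
Spread over 3.60×10^14 m² of ocean, Δh = 1.800×10^12 / 3.60×10^14 = 5.01×10^-3 m = 5.01 mm.

≈ 5.01 mm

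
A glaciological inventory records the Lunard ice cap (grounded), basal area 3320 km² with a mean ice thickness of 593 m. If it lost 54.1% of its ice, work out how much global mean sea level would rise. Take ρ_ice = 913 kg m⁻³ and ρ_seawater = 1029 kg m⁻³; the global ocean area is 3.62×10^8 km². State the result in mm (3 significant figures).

Lunard: ice volume = 3320 km² × 593 m = 1969 km³; 0.541 × 1969 × (913/1029) = 945.0 km³ of water.
Spread over 3.62×10^14 m² of ocean, Δh = 9.450×10^11 / 3.62×10^14 = 2.61×10^-3 m = 2.61 mm.

≈ 2.61 mm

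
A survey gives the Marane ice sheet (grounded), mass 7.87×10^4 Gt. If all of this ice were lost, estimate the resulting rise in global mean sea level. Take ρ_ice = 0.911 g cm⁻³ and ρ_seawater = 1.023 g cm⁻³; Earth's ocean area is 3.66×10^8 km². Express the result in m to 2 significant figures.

≈ 0.21 m

Marane: 7.87×10^4 Gt = 7.870×10^16 kg; dividing by ρ_w = 1.023 g cm⁻³ = 1023 kg m⁻³ gives 7.693×10^13 m³ of water.
Spread over 3.66×10^14 m² of ocean, Δh = 7.693×10^13 / 3.66×10^14 = 0.210 m.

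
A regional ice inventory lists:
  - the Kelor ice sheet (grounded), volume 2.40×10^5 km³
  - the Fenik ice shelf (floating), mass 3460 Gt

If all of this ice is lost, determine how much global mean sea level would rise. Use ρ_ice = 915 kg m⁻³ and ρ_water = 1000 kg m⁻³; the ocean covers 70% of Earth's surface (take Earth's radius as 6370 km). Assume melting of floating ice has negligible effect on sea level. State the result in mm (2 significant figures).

≈ 620 mm

Kelor: 2.40×10^5 km³ × (915/1000) = 2.196×10^5 km³ of water.
The Fenik ice shelf is floating and already displaces its own weight of water, so its melt adds essentially nothing to sea level.
Total added water ≈ 2.196×10^14 m³ over 3.57×10^14 m² → Δh = 0.615 m = 620 mm.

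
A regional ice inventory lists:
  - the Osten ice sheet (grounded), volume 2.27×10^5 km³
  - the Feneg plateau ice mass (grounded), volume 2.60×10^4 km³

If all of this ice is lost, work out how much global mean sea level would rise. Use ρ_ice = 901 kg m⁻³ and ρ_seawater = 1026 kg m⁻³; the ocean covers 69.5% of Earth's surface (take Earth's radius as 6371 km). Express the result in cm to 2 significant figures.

≈ 63 cm

Osten: 2.27×10^5 km³ × (901/1026) = 1.993×10^5 km³ of water.
Feneg: 2.60×10^4 km³ × (901/1026) = 2.283×10^4 km³ of water.
Total added water ≈ 2.222×10^14 m³ over 3.54×10^14 m² → Δh = 0.627 m = 63 cm.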